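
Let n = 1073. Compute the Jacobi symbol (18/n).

1

Pull out 2: since 1073 ≡ 1 (mod 8), (2/1073) = +1.
Reciprocity: 9 ≡ 1 and 1073 ≡ 1 (mod 4), so (9/1073) = +(1073/9).
Reduce top mod 9: now compute (2/9).
Pull out 2: since 9 ≡ 1 (mod 8), (2/9) = +1.
Reached (1/9) = 1. Collecting the sign flips along the way, the symbol is +1.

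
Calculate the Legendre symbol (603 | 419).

-1

First reduce: 603 ≡ 184 (mod 419).
Pull out 2^3: since 419 ≡ 3 (mod 8), (2/419) = -1, so (2/419)^3 = -1.
Reciprocity: 23 ≡ 3 and 419 ≡ 3 (mod 4), so (23/419) = −(419/23).
Reduce top mod 23: now compute (5/23).
Reciprocity: 5 ≡ 1 and 23 ≡ 3 (mod 4), so (5/23) = +(23/5).
Reduce top mod 5: now compute (3/5).
Reciprocity: 3 ≡ 3 and 5 ≡ 1 (mod 4), so (3/5) = +(5/3).
Reduce top mod 3: now compute (2/3).
Pull out 2: since 3 ≡ 3 (mod 8), (2/3) = -1.
Reached (1/3) = 1. Collecting the sign flips along the way, the symbol is -1.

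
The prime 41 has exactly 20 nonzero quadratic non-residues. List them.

3 6 7 11 12 13 14 15 17 19 22 24 26 27 28 29 30 34 35 38

Square k = 1,…,20 (k and 41−k give the same square):
1²=1, 2²=4, 3²=9, 4²=16, 5²=25, 6²=36, 7²≡8, 8²≡23, 9²≡40, 10²≡18, 11²≡39, 12²≡21, 13²≡5, 14²≡32, 15²≡20, 16²≡10, 17²≡2, 18²≡37, 19²≡33, 20²≡31 (mod 41).
The residues are {1, 2, 4, 5, 8, 9, 10, 16, 18, 20, 21, 23, 25, 31, 32, 33, 36, 37, 39, 40}; the non-residues are the remaining 20 nonzero classes.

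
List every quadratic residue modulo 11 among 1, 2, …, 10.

1,3,4,5,9

Square k = 1,…,5 (k and 11−k give the same square):
1²=1, 2²=4, 3²=9, 4²≡5, 5²≡3 (mod 11).
So the quadratic residues mod 11 are {1, 3, 4, 5, 9}.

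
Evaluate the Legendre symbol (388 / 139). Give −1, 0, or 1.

-1

First reduce: 388 ≡ 110 (mod 139).
Pull out 2: since 139 ≡ 3 (mod 8), (2/139) = -1.
Reciprocity: 55 ≡ 3 and 139 ≡ 3 (mod 4), so (55/139) = −(139/55).
Reduce top mod 55: now compute (29/55).
Reciprocity: 29 ≡ 1 and 55 ≡ 3 (mod 4), so (29/55) = +(55/29).
Reduce top mod 29: now compute (26/29).
Pull out 2: since 29 ≡ 5 (mod 8), (2/29) = -1.
Reciprocity: 13 ≡ 1 and 29 ≡ 1 (mod 4), so (13/29) = +(29/13).
Reduce top mod 13: now compute (3/13).
Reciprocity: 3 ≡ 3 and 13 ≡ 1 (mod 4), so (3/13) = +(13/3).
Reduce top mod 3: now compute (1/3).
Reached (1/3) = 1. Collecting the sign flips along the way, the symbol is -1.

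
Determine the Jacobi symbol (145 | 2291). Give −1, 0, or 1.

0

Reciprocity: 145 ≡ 1 and 2291 ≡ 3 (mod 4), so (145/2291) = +(2291/145).
Reduce top mod 145: now compute (116/145).
Pull out 2^2: since 145 ≡ 1 (mod 8), (2/145) = +1, so (2/145)^2 = +1.
Reciprocity: 29 ≡ 1 and 145 ≡ 1 (mod 4), so (29/145) = +(145/29).
Reduce top mod 29: now compute (0/29).
Top reduces to 0: gcd > 1, so the symbol is 0.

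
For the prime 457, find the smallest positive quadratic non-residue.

5

(2/457) = +1, so 2 is a residue.
(3/457) = +1, so 3 is a residue.
(4/457) = +1, so 4 is a residue.
(5/457) = −1, so 5 is the smallest positive non-residue mod 457.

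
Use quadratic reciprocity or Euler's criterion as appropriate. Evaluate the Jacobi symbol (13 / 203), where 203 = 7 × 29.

-1

Reciprocity: 13 ≡ 1 and 203 ≡ 3 (mod 4), so (13/203) = +(203/13).
Reduce top mod 13: now compute (8/13).
Pull out 2^3: since 13 ≡ 5 (mod 8), (2/13) = -1, so (2/13)^3 = -1.
Reached (1/13) = 1. Collecting the sign flips along the way, the symbol is -1.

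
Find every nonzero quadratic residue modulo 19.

1 4 5 6 7 9 11 16 17

Square k = 1,…,9 (k and 19−k give the same square):
1²=1, 2²=4, 3²=9, 4²=16, 5²≡6, 6²≡17, 7²≡11, 8²≡7, 9²≡5 (mod 19).
So the quadratic residues mod 19 are {1, 4, 5, 6, 7, 9, 11, 16, 17}.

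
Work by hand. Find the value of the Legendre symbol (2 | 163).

-1

Euler's criterion: (2/163) ≡ 2^81 (mod 163).
2^2 ≡ 4 (mod 163)
2^4 ≡ 16 (mod 163)
2^8 ≡ 93 (mod 163)
2^16 ≡ 10 (mod 163)
2^32 ≡ 100 (mod 163)
2^64 ≡ 57 (mod 163)
2^81 = 2^(64+16+1) ≡ 162 (mod 163).
Result is 162 ≡ −1, so (2/163) = −1.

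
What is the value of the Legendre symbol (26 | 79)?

1

Pull out 2: since 79 ≡ 7 (mod 8), (2/79) = +1.
Reciprocity: 13 ≡ 1 and 79 ≡ 3 (mod 4), so (13/79) = +(79/13).
Reduce top mod 13: now compute (1/13).
Reached (1/13) = 1. Collecting the sign flips along the way, the symbol is +1.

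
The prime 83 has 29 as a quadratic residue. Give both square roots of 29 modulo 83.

Since 83 ≡ 3 (mod 4), a square root of 29 is 29^((83+1)/4) = 29^21 mod 83.
Repeated squaring: 29^2≡11, 29^4≡38, 29^8≡33, 29^16≡10 (mod 83).
29^21 = 29^(16+4+1) ≡ 64 (mod 83).
Check: 64² = 4096 ≡ 29 (mod 83). The two roots are 19 and 64.

19, 64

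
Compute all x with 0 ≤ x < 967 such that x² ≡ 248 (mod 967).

481, 486

Since 967 ≡ 3 (mod 4), a square root of 248 is 248^((967+1)/4) = 248^242 mod 967.
Repeated squaring: 248^2≡583, 248^4≡472, 248^8≡374, 248^16≡628, 248^32≡815, 248^64≡863, 248^128≡179 (mod 967).
248^242 = 248^(128+64+32+16+2) ≡ 481 (mod 967).
Check: 481² = 231361 ≡ 248 (mod 967). The two roots are 481 and 486.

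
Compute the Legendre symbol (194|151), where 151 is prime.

1

First reduce: 194 ≡ 43 (mod 151).
Reciprocity: 43 ≡ 3 and 151 ≡ 3 (mod 4), so (43/151) = −(151/43).
Reduce top mod 43: now compute (22/43).
Pull out 2: since 43 ≡ 3 (mod 8), (2/43) = -1.
Reciprocity: 11 ≡ 3 and 43 ≡ 3 (mod 4), so (11/43) = −(43/11).
Reduce top mod 11: now compute (10/11).
Pull out 2: since 11 ≡ 3 (mod 8), (2/11) = -1.
Reciprocity: 5 ≡ 1 and 11 ≡ 3 (mod 4), so (5/11) = +(11/5).
Reduce top mod 5: now compute (1/5).
Reached (1/5) = 1. Collecting the sign flips along the way, the symbol is +1.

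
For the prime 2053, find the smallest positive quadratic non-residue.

(2/2053) = −1, so 2 is the smallest positive non-residue mod 2053.

2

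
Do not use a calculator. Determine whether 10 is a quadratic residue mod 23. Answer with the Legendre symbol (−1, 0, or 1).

-1

Pull out 2: since 23 ≡ 7 (mod 8), (2/23) = +1.
Reciprocity: 5 ≡ 1 and 23 ≡ 3 (mod 4), so (5/23) = +(23/5).
Reduce top mod 5: now compute (3/5).
Reciprocity: 3 ≡ 3 and 5 ≡ 1 (mod 4), so (3/5) = +(5/3).
Reduce top mod 3: now compute (2/3).
Pull out 2: since 3 ≡ 3 (mod 8), (2/3) = -1.
Reached (1/3) = 1. Collecting the sign flips along the way, the symbol is -1.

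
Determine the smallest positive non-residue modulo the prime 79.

3

(2/79) = +1, so 2 is a residue.
(3/79) = −1, so 3 is the smallest positive non-residue mod 79.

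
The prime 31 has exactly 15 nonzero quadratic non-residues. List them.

Square k = 1,…,15 (k and 31−k give the same square):
1²=1, 2²=4, 3²=9, 4²=16, 5²=25, 6²≡5, 7²≡18, 8²≡2, 9²≡19, 10²≡7, 11²≡28, 12²≡20, 13²≡14, 14²≡10, 15²≡8 (mod 31).
The residues are {1, 2, 4, 5, 7, 8, 9, 10, 14, 16, 18, 19, 20, 25, 28}; the non-residues are the remaining 15 nonzero classes.

3, 6, 11, 12, 13, 15, 17, 21, 22, 23, 24, 26, 27, 29, 30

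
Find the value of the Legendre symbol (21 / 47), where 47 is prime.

1

Euler's criterion: (21/47) ≡ 21^23 (mod 47).
21^2 ≡ 18 (mod 47)
21^4 ≡ 42 (mod 47)
21^8 ≡ 25 (mod 47)
21^16 ≡ 14 (mod 47)
21^23 = 21^(16+4+2+1) ≡ 1 (mod 47).
Result is 1, so (21/47) = 1.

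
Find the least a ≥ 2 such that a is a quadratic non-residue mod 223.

3

(2/223) = +1, so 2 is a residue.
(3/223) = −1, so 3 is the smallest positive non-residue mod 223.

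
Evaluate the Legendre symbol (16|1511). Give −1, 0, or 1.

Pull out 2^4: since 1511 ≡ 7 (mod 8), (2/1511) = +1, so (2/1511)^4 = +1.
Reached (1/1511) = 1. Collecting the sign flips along the way, the symbol is +1.

1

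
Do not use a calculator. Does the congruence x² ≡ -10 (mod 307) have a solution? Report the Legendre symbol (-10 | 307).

-1

Euler's criterion: (-10/307) ≡ 297^153 (mod 307).
297^2 ≡ 100 (mod 307)
297^4 ≡ 176 (mod 307)
297^8 ≡ 276 (mod 307)
297^16 ≡ 40 (mod 307)
297^32 ≡ 65 (mod 307)
297^64 ≡ 234 (mod 307)
297^128 ≡ 110 (mod 307)
297^153 = 297^(128+16+8+1) ≡ 306 (mod 307).
Result is 306 ≡ −1, so (-10/307) = −1.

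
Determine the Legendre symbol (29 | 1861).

Reciprocity: 29 ≡ 1 and 1861 ≡ 1 (mod 4), so (29/1861) = +(1861/29).
Reduce top mod 29: now compute (5/29).
Reciprocity: 5 ≡ 1 and 29 ≡ 1 (mod 4), so (5/29) = +(29/5).
Reduce top mod 5: now compute (4/5).
Pull out 2^2: since 5 ≡ 5 (mod 8), (2/5) = -1, so (2/5)^2 = +1.
Reached (1/5) = 1. Collecting the sign flips along the way, the symbol is +1.

1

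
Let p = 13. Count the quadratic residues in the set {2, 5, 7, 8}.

(2/13) = -1 → non-residue.
(5/13) = -1 → non-residue.
(7/13) = -1 → non-residue.
(8/13) = -1 → non-residue.
Total quadratic residues among the 4: 0.

0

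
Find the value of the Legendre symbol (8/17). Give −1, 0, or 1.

1

Pull out 2^3: since 17 ≡ 1 (mod 8), (2/17) = +1, so (2/17)^3 = +1.
Reached (1/17) = 1. Collecting the sign flips along the way, the symbol is +1.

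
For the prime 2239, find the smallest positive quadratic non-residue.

3

(2/2239) = +1, so 2 is a residue.
(3/2239) = −1, so 3 is the smallest positive non-residue mod 2239.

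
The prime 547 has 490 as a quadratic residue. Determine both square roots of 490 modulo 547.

Since 547 ≡ 3 (mod 4), a square root of 490 is 490^((547+1)/4) = 490^137 mod 547.
Repeated squaring: 490^2≡514, 490^4≡542, 490^8≡25, 490^16≡78, 490^32≡67, 490^64≡113, 490^128≡188 (mod 547).
490^137 = 490^(128+8+1) ≡ 130 (mod 547).
Check: 130² = 16900 ≡ 490 (mod 547). The two roots are 130 and 417.

130, 417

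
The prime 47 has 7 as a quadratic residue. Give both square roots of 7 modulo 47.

Since 47 ≡ 3 (mod 4), a square root of 7 is 7^((47+1)/4) = 7^12 mod 47.
Repeated squaring: 7^2≡2, 7^4≡4, 7^8≡16 (mod 47).
7^12 = 7^(8+4) ≡ 17 (mod 47).
Check: 17² = 289 ≡ 7 (mod 47). The two roots are 17 and 30.

17, 30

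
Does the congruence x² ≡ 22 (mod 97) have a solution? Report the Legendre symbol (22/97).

1

Pull out 2: since 97 ≡ 1 (mod 8), (2/97) = +1.
Reciprocity: 11 ≡ 3 and 97 ≡ 1 (mod 4), so (11/97) = +(97/11).
Reduce top mod 11: now compute (9/11).
Reciprocity: 9 ≡ 1 and 11 ≡ 3 (mod 4), so (9/11) = +(11/9).
Reduce top mod 9: now compute (2/9).
Pull out 2: since 9 ≡ 1 (mod 8), (2/9) = +1.
Reached (1/9) = 1. Collecting the sign flips along the way, the symbol is +1.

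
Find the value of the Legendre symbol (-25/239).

First reduce: -25 ≡ 214 (mod 239).
Pull out 2: since 239 ≡ 7 (mod 8), (2/239) = +1.
Reciprocity: 107 ≡ 3 and 239 ≡ 3 (mod 4), so (107/239) = −(239/107).
Reduce top mod 107: now compute (25/107).
Reciprocity: 25 ≡ 1 and 107 ≡ 3 (mod 4), so (25/107) = +(107/25).
Reduce top mod 25: now compute (7/25).
Reciprocity: 7 ≡ 3 and 25 ≡ 1 (mod 4), so (7/25) = +(25/7).
Reduce top mod 7: now compute (4/7).
Pull out 2^2: since 7 ≡ 7 (mod 8), (2/7) = +1, so (2/7)^2 = +1.
Reached (1/7) = 1. Collecting the sign flips along the way, the symbol is -1.

-1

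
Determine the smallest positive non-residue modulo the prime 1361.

3

(2/1361) = +1, so 2 is a residue.
(3/1361) = −1, so 3 is the smallest positive non-residue mod 1361.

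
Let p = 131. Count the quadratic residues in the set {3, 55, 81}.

(3/131) = +1 → QR.
(55/131) = +1 → QR.
(81/131) = +1 → QR.
Total quadratic residues among the 3: 3.

3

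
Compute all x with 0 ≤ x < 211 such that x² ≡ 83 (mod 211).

Since 211 ≡ 3 (mod 4), a square root of 83 is 83^((211+1)/4) = 83^53 mod 211.
Repeated squaring: 83^2≡137, 83^4≡201, 83^8≡100, 83^16≡83, 83^32≡137 (mod 211).
83^53 = 83^(32+16+4+1) ≡ 100 (mod 211).
Check: 100² = 10000 ≡ 83 (mod 211). The two roots are 100 and 111.

100, 111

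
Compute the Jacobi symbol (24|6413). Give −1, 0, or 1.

1

Pull out 2^3: since 6413 ≡ 5 (mod 8), (2/6413) = -1, so (2/6413)^3 = -1.
Reciprocity: 3 ≡ 3 and 6413 ≡ 1 (mod 4), so (3/6413) = +(6413/3).
Reduce top mod 3: now compute (2/3).
Pull out 2: since 3 ≡ 3 (mod 8), (2/3) = -1.
Reached (1/3) = 1. Collecting the sign flips along the way, the symbol is +1.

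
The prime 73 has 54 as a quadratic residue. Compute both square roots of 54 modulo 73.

73 ≡ 1 (mod 4), so we find a root by search.
Trying successive values, 28² = 784 ≡ 54 (mod 73). The other root is 73 − 28 = 45.

28, 45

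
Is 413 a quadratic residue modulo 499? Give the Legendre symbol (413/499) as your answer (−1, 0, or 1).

Reciprocity: 413 ≡ 1 and 499 ≡ 3 (mod 4), so (413/499) = +(499/413).
Reduce top mod 413: now compute (86/413).
Pull out 2: since 413 ≡ 5 (mod 8), (2/413) = -1.
Reciprocity: 43 ≡ 3 and 413 ≡ 1 (mod 4), so (43/413) = +(413/43).
Reduce top mod 43: now compute (26/43).
Pull out 2: since 43 ≡ 3 (mod 8), (2/43) = -1.
Reciprocity: 13 ≡ 1 and 43 ≡ 3 (mod 4), so (13/43) = +(43/13).
Reduce top mod 13: now compute (4/13).
Pull out 2^2: since 13 ≡ 5 (mod 8), (2/13) = -1, so (2/13)^2 = +1.
Reached (1/13) = 1. Collecting the sign flips along the way, the symbol is +1.

1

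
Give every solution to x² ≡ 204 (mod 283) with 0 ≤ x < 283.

60, 223

Since 283 ≡ 3 (mod 4), a square root of 204 is 204^((283+1)/4) = 204^71 mod 283.
Repeated squaring: 204^2≡15, 204^4≡225, 204^8≡251, 204^16≡175, 204^32≡61, 204^64≡42 (mod 283).
204^71 = 204^(64+4+2+1) ≡ 60 (mod 283).
Check: 60² = 3600 ≡ 204 (mod 283). The two roots are 60 and 223.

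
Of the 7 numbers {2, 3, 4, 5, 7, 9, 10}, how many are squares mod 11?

4

(2/11) = -1 → non-residue.
(3/11) = +1 → QR.
(4/11) = +1 → QR.
(5/11) = +1 → QR.
(7/11) = -1 → non-residue.
(9/11) = +1 → QR.
(10/11) = -1 → non-residue.
Total quadratic residues among the 7: 4.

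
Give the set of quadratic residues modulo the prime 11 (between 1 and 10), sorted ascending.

Square k = 1,…,5 (k and 11−k give the same square):
1²=1, 2²=4, 3²=9, 4²≡5, 5²≡3 (mod 11).
So the quadratic residues mod 11 are {1, 3, 4, 5, 9}.

1 3 4 5 9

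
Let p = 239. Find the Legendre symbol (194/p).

Pull out 2: since 239 ≡ 7 (mod 8), (2/239) = +1.
Reciprocity: 97 ≡ 1 and 239 ≡ 3 (mod 4), so (97/239) = +(239/97).
Reduce top mod 97: now compute (45/97).
Reciprocity: 45 ≡ 1 and 97 ≡ 1 (mod 4), so (45/97) = +(97/45).
Reduce top mod 45: now compute (7/45).
Reciprocity: 7 ≡ 3 and 45 ≡ 1 (mod 4), so (7/45) = +(45/7).
Reduce top mod 7: now compute (3/7).
Reciprocity: 3 ≡ 3 and 7 ≡ 3 (mod 4), so (3/7) = −(7/3).
Reduce top mod 3: now compute (1/3).
Reached (1/3) = 1. Collecting the sign flips along the way, the symbol is -1.

-1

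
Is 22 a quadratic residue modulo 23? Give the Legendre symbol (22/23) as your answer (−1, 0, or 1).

-1

Euler's criterion: (22/23) ≡ 22^11 (mod 23).
22^2 ≡ 1 (mod 23)
22^4 ≡ 1 (mod 23)
22^8 ≡ 1 (mod 23)
22^11 = 22^(8+2+1) ≡ 22 (mod 23).
Result is 22 ≡ −1, so (22/23) = −1.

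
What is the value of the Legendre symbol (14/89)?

Pull out 2: since 89 ≡ 1 (mod 8), (2/89) = +1.
Reciprocity: 7 ≡ 3 and 89 ≡ 1 (mod 4), so (7/89) = +(89/7).
Reduce top mod 7: now compute (5/7).
Reciprocity: 5 ≡ 1 and 7 ≡ 3 (mod 4), so (5/7) = +(7/5).
Reduce top mod 5: now compute (2/5).
Pull out 2: since 5 ≡ 5 (mod 8), (2/5) = -1.
Reached (1/5) = 1. Collecting the sign flips along the way, the symbol is -1.

-1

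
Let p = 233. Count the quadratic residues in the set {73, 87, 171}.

(73/233) = -1 → non-residue.
(87/233) = -1 → non-residue.
(171/233) = +1 → QR.
Total quadratic residues among the 3: 1.

1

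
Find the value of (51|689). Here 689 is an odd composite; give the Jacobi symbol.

Reciprocity: 51 ≡ 3 and 689 ≡ 1 (mod 4), so (51/689) = +(689/51).
Reduce top mod 51: now compute (26/51).
Pull out 2: since 51 ≡ 3 (mod 8), (2/51) = -1.
Reciprocity: 13 ≡ 1 and 51 ≡ 3 (mod 4), so (13/51) = +(51/13).
Reduce top mod 13: now compute (12/13).
Pull out 2^2: since 13 ≡ 5 (mod 8), (2/13) = -1, so (2/13)^2 = +1.
Reciprocity: 3 ≡ 3 and 13 ≡ 1 (mod 4), so (3/13) = +(13/3).
Reduce top mod 3: now compute (1/3).
Reached (1/3) = 1. Collecting the sign flips along the way, the symbol is -1.

-1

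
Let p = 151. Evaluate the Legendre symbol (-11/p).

First reduce: -11 ≡ 140 (mod 151).
Pull out 2^2: since 151 ≡ 7 (mod 8), (2/151) = +1, so (2/151)^2 = +1.
Reciprocity: 35 ≡ 3 and 151 ≡ 3 (mod 4), so (35/151) = −(151/35).
Reduce top mod 35: now compute (11/35).
Reciprocity: 11 ≡ 3 and 35 ≡ 3 (mod 4), so (11/35) = −(35/11).
Reduce top mod 11: now compute (2/11).
Pull out 2: since 11 ≡ 3 (mod 8), (2/11) = -1.
Reached (1/11) = 1. Collecting the sign flips along the way, the symbol is -1.

-1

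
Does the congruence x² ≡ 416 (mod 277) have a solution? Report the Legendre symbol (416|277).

Euler's criterion: (416/277) ≡ 139^138 (mod 277).
139^2 ≡ 208 (mod 277)
139^4 ≡ 52 (mod 277)
139^8 ≡ 211 (mod 277)
139^16 ≡ 201 (mod 277)
139^32 ≡ 236 (mod 277)
139^64 ≡ 19 (mod 277)
139^128 ≡ 84 (mod 277)
139^138 = 139^(128+8+2) ≡ 276 (mod 277).
Result is 276 ≡ −1, so (416/277) = −1.

-1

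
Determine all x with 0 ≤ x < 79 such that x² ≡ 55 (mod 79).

23, 56

Since 79 ≡ 3 (mod 4), a square root of 55 is 55^((79+1)/4) = 55^20 mod 79.
Repeated squaring: 55^2≡23, 55^4≡55, 55^8≡23, 55^16≡55 (mod 79).
55^20 = 55^(16+4) ≡ 23 (mod 79).
Check: 23² = 529 ≡ 55 (mod 79). The two roots are 23 and 56.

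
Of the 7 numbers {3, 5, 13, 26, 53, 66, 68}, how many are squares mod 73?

(3/73) = +1 → QR.
(5/73) = -1 → non-residue.
(13/73) = -1 → non-residue.
(26/73) = -1 → non-residue.
(53/73) = -1 → non-residue.
(66/73) = -1 → non-residue.
(68/73) = -1 → non-residue.
Total quadratic residues among the 7: 1.

1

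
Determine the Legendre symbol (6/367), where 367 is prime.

-1

Pull out 2: since 367 ≡ 7 (mod 8), (2/367) = +1.
Reciprocity: 3 ≡ 3 and 367 ≡ 3 (mod 4), so (3/367) = −(367/3).
Reduce top mod 3: now compute (1/3).
Reached (1/3) = 1. Collecting the sign flips along the way, the symbol is -1.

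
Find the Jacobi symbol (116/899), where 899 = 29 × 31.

0

Pull out 2^2: since 899 ≡ 3 (mod 8), (2/899) = -1, so (2/899)^2 = +1.
Reciprocity: 29 ≡ 1 and 899 ≡ 3 (mod 4), so (29/899) = +(899/29).
Reduce top mod 29: now compute (0/29).
Top reduces to 0: gcd > 1, so the symbol is 0.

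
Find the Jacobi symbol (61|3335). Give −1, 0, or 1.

Reciprocity: 61 ≡ 1 and 3335 ≡ 3 (mod 4), so (61/3335) = +(3335/61).
Reduce top mod 61: now compute (41/61).
Reciprocity: 41 ≡ 1 and 61 ≡ 1 (mod 4), so (41/61) = +(61/41).
Reduce top mod 41: now compute (20/41).
Pull out 2^2: since 41 ≡ 1 (mod 8), (2/41) = +1, so (2/41)^2 = +1.
Reciprocity: 5 ≡ 1 and 41 ≡ 1 (mod 4), so (5/41) = +(41/5).
Reduce top mod 5: now compute (1/5).
Reached (1/5) = 1. Collecting the sign flips along the way, the symbol is +1.

1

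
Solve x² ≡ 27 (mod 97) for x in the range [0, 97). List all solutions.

30, 67

97 ≡ 1 (mod 4), so we find a root by search.
Trying successive values, 30² = 900 ≡ 27 (mod 97). The other root is 97 − 30 = 67.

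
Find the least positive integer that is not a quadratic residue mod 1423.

(2/1423) = +1, so 2 is a residue.
(3/1423) = −1, so 3 is the smallest positive non-residue mod 1423.

3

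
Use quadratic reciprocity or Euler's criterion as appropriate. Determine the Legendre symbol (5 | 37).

-1

Euler's criterion: (5/37) ≡ 5^18 (mod 37).
5^2 ≡ 25 (mod 37)
5^4 ≡ 33 (mod 37)
5^8 ≡ 16 (mod 37)
5^16 ≡ 34 (mod 37)
5^18 = 5^(16+2) ≡ 36 (mod 37).
Result is 36 ≡ −1, so (5/37) = −1.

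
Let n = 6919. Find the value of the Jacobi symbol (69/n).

-1

Reciprocity: 69 ≡ 1 and 6919 ≡ 3 (mod 4), so (69/6919) = +(6919/69).
Reduce top mod 69: now compute (19/69).
Reciprocity: 19 ≡ 3 and 69 ≡ 1 (mod 4), so (19/69) = +(69/19).
Reduce top mod 19: now compute (12/19).
Pull out 2^2: since 19 ≡ 3 (mod 8), (2/19) = -1, so (2/19)^2 = +1.
Reciprocity: 3 ≡ 3 and 19 ≡ 3 (mod 4), so (3/19) = −(19/3).
Reduce top mod 3: now compute (1/3).
Reached (1/3) = 1. Collecting the sign flips along the way, the symbol is -1.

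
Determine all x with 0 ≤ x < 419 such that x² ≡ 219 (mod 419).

Since 419 ≡ 3 (mod 4), a square root of 219 is 219^((419+1)/4) = 219^105 mod 419.
Repeated squaring: 219^2≡195, 219^4≡315, 219^8≡341, 219^16≡218, 219^32≡177, 219^64≡323 (mod 419).
219^105 = 219^(64+32+8+1) ≡ 122 (mod 419).
Check: 122² = 14884 ≡ 219 (mod 419). The two roots are 122 and 297.

122, 297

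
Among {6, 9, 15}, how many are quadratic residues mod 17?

2

(6/17) = -1 → non-residue.
(9/17) = +1 → QR.
(15/17) = +1 → QR.
Total quadratic residues among the 3: 2.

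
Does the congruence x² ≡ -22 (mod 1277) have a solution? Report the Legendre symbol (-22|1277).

-1

First reduce: -22 ≡ 1255 (mod 1277).
Reciprocity: 1255 ≡ 3 and 1277 ≡ 1 (mod 4), so (1255/1277) = +(1277/1255).
Reduce top mod 1255: now compute (22/1255).
Pull out 2: since 1255 ≡ 7 (mod 8), (2/1255) = +1.
Reciprocity: 11 ≡ 3 and 1255 ≡ 3 (mod 4), so (11/1255) = −(1255/11).
Reduce top mod 11: now compute (1/11).
Reached (1/11) = 1. Collecting the sign flips along the way, the symbol is -1.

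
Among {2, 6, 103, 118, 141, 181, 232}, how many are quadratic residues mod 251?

(2/251) = -1 → non-residue.
(6/251) = -1 → non-residue.
(103/251) = +1 → QR.
(118/251) = +1 → QR.
(141/251) = -1 → non-residue.
(181/251) = +1 → QR.
(232/251) = +1 → QR.
Total quadratic residues among the 7: 4.

4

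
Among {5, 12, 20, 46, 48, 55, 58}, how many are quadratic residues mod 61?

6

(5/61) = +1 → QR.
(12/61) = +1 → QR.
(20/61) = +1 → QR.
(46/61) = +1 → QR.
(48/61) = +1 → QR.
(55/61) = -1 → non-residue.
(58/61) = +1 → QR.
Total quadratic residues among the 7: 6.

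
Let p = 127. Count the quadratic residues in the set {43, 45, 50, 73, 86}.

2

(43/127) = -1 → non-residue.
(45/127) = -1 → non-residue.
(50/127) = +1 → QR.
(73/127) = +1 → QR.
(86/127) = -1 → non-residue.
Total quadratic residues among the 5: 2.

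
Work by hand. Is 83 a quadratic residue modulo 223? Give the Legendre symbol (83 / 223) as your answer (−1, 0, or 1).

1

Reciprocity: 83 ≡ 3 and 223 ≡ 3 (mod 4), so (83/223) = −(223/83).
Reduce top mod 83: now compute (57/83).
Reciprocity: 57 ≡ 1 and 83 ≡ 3 (mod 4), so (57/83) = +(83/57).
Reduce top mod 57: now compute (26/57).
Pull out 2: since 57 ≡ 1 (mod 8), (2/57) = +1.
Reciprocity: 13 ≡ 1 and 57 ≡ 1 (mod 4), so (13/57) = +(57/13).
Reduce top mod 13: now compute (5/13).
Reciprocity: 5 ≡ 1 and 13 ≡ 1 (mod 4), so (5/13) = +(13/5).
Reduce top mod 5: now compute (3/5).
Reciprocity: 3 ≡ 3 and 5 ≡ 1 (mod 4), so (3/5) = +(5/3).
Reduce top mod 3: now compute (2/3).
Pull out 2: since 3 ≡ 3 (mod 8), (2/3) = -1.
Reached (1/3) = 1. Collecting the sign flips along the way, the symbol is +1.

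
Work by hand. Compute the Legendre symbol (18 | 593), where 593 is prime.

1

Pull out 2: since 593 ≡ 1 (mod 8), (2/593) = +1.
Reciprocity: 9 ≡ 1 and 593 ≡ 1 (mod 4), so (9/593) = +(593/9).
Reduce top mod 9: now compute (8/9).
Pull out 2^3: since 9 ≡ 1 (mod 8), (2/9) = +1, so (2/9)^3 = +1.
Reached (1/9) = 1. Collecting the sign flips along the way, the symbol is +1.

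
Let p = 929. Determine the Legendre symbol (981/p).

-1

Euler's criterion: (981/929) ≡ 52^464 (mod 929).
52^2 ≡ 846 (mod 929)
52^4 ≡ 386 (mod 929)
52^8 ≡ 356 (mod 929)
52^16 ≡ 392 (mod 929)
52^32 ≡ 379 (mod 929)
52^64 ≡ 575 (mod 929)
52^128 ≡ 830 (mod 929)
52^256 ≡ 511 (mod 929)
52^464 = 52^(256+128+64+16) ≡ 928 (mod 929).
Result is 928 ≡ −1, so (981/929) = −1.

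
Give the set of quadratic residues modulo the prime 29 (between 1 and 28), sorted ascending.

Square k = 1,…,14 (k and 29−k give the same square):
1²=1, 2²=4, 3²=9, 4²=16, 5²=25, 6²≡7, 7²≡20, 8²≡6, 9²≡23, 10²≡13, 11²≡5, 12²≡28, 13²≡24, 14²≡22 (mod 29).
So the quadratic residues mod 29 are {1, 4, 5, 6, 7, 9, 13, 16, 20, 22, 23, 24, 25, 28}.

1, 4, 5, 6, 7, 9, 13, 16, 20, 22, 23, 24, 25, 28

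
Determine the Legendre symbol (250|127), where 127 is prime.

Euler's criterion: (250/127) ≡ 123^63 (mod 127).
123^2 ≡ 16 (mod 127)
123^4 ≡ 2 (mod 127)
123^8 ≡ 4 (mod 127)
123^16 ≡ 16 (mod 127)
123^32 ≡ 2 (mod 127)
123^63 = 123^(32+16+8+4+2+1) ≡ 126 (mod 127).
Result is 126 ≡ −1, so (250/127) = −1.

-1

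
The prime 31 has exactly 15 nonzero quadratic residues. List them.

Square k = 1,…,15 (k and 31−k give the same square):
1²=1, 2²=4, 3²=9, 4²=16, 5²=25, 6²≡5, 7²≡18, 8²≡2, 9²≡19, 10²≡7, 11²≡28, 12²≡20, 13²≡14, 14²≡10, 15²≡8 (mod 31).
So the quadratic residues mod 31 are {1, 2, 4, 5, 7, 8, 9, 10, 14, 16, 18, 19, 20, 25, 28}.

1, 2, 4, 5, 7, 8, 9, 10, 14, 16, 18, 19, 20, 25, 28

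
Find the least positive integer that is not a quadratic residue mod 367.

3

(2/367) = +1, so 2 is a residue.
(3/367) = −1, so 3 is the smallest positive non-residue mod 367.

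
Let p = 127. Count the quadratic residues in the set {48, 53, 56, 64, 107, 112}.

(48/127) = -1 → non-residue.
(53/127) = -1 → non-residue.
(56/127) = -1 → non-residue.
(64/127) = +1 → QR.
(107/127) = +1 → QR.
(112/127) = -1 → non-residue.
Total quadratic residues among the 6: 2.

2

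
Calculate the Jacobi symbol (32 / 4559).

1

Pull out 2^5: since 4559 ≡ 7 (mod 8), (2/4559) = +1, so (2/4559)^5 = +1.
Reached (1/4559) = 1. Collecting the sign flips along the way, the symbol is +1.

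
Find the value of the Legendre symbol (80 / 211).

Euler's criterion: (80/211) ≡ 80^105 (mod 211).
80^2 ≡ 70 (mod 211)
80^4 ≡ 47 (mod 211)
80^8 ≡ 99 (mod 211)
80^16 ≡ 95 (mod 211)
80^32 ≡ 163 (mod 211)
80^64 ≡ 194 (mod 211)
80^105 = 80^(64+32+8+1) ≡ 1 (mod 211).
Result is 1, so (80/211) = 1.

1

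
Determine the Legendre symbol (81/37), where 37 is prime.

1

First reduce: 81 ≡ 7 (mod 37).
Reciprocity: 7 ≡ 3 and 37 ≡ 1 (mod 4), so (7/37) = +(37/7).
Reduce top mod 7: now compute (2/7).
Pull out 2: since 7 ≡ 7 (mod 8), (2/7) = +1.
Reached (1/7) = 1. Collecting the sign flips along the way, the symbol is +1.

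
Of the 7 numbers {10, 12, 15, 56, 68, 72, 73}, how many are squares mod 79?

(10/79) = +1 → QR.
(12/79) = -1 → non-residue.
(15/79) = -1 → non-residue.
(56/79) = -1 → non-residue.
(68/79) = -1 → non-residue.
(72/79) = +1 → QR.
(73/79) = +1 → QR.
Total quadratic residues among the 7: 3.

3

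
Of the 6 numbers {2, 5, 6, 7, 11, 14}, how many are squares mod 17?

1

(2/17) = +1 → QR.
(5/17) = -1 → non-residue.
(6/17) = -1 → non-residue.
(7/17) = -1 → non-residue.
(11/17) = -1 → non-residue.
(14/17) = -1 → non-residue.
Total quadratic residues among the 6: 1.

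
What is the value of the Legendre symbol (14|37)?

-1

Pull out 2: since 37 ≡ 5 (mod 8), (2/37) = -1.
Reciprocity: 7 ≡ 3 and 37 ≡ 1 (mod 4), so (7/37) = +(37/7).
Reduce top mod 7: now compute (2/7).
Pull out 2: since 7 ≡ 7 (mod 8), (2/7) = +1.
Reached (1/7) = 1. Collecting the sign flips along the way, the symbol is -1.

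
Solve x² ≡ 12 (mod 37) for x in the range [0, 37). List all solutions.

7, 30

37 ≡ 1 (mod 4), so we find a root by search.
Trying successive values, 7² = 49 ≡ 12 (mod 37). The other root is 37 − 7 = 30.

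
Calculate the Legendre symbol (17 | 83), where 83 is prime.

Euler's criterion: (17/83) ≡ 17^41 (mod 83).
17^2 ≡ 40 (mod 83)
17^4 ≡ 23 (mod 83)
17^8 ≡ 31 (mod 83)
17^16 ≡ 48 (mod 83)
17^32 ≡ 63 (mod 83)
17^41 = 17^(32+8+1) ≡ 1 (mod 83).
Result is 1, so (17/83) = 1.

1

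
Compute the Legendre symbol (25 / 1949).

1

Reciprocity: 25 ≡ 1 and 1949 ≡ 1 (mod 4), so (25/1949) = +(1949/25).
Reduce top mod 25: now compute (24/25).
Pull out 2^3: since 25 ≡ 1 (mod 8), (2/25) = +1, so (2/25)^3 = +1.
Reciprocity: 3 ≡ 3 and 25 ≡ 1 (mod 4), so (3/25) = +(25/3).
Reduce top mod 3: now compute (1/3).
Reached (1/3) = 1. Collecting the sign flips along the way, the symbol is +1.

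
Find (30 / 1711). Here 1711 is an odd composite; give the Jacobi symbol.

-1

Pull out 2: since 1711 ≡ 7 (mod 8), (2/1711) = +1.
Reciprocity: 15 ≡ 3 and 1711 ≡ 3 (mod 4), so (15/1711) = −(1711/15).
Reduce top mod 15: now compute (1/15).
Reached (1/15) = 1. Collecting the sign flips along the way, the symbol is -1.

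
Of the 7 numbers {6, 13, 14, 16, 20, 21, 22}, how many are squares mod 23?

3

(6/23) = +1 → QR.
(13/23) = +1 → QR.
(14/23) = -1 → non-residue.
(16/23) = +1 → QR.
(20/23) = -1 → non-residue.
(21/23) = -1 → non-residue.
(22/23) = -1 → non-residue.
Total quadratic residues among the 7: 3.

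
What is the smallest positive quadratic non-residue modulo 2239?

3

(2/2239) = +1, so 2 is a residue.
(3/2239) = −1, so 3 is the smallest positive non-residue mod 2239.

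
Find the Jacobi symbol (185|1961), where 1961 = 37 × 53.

Reciprocity: 185 ≡ 1 and 1961 ≡ 1 (mod 4), so (185/1961) = +(1961/185).
Reduce top mod 185: now compute (111/185).
Reciprocity: 111 ≡ 3 and 185 ≡ 1 (mod 4), so (111/185) = +(185/111).
Reduce top mod 111: now compute (74/111).
Pull out 2: since 111 ≡ 7 (mod 8), (2/111) = +1.
Reciprocity: 37 ≡ 1 and 111 ≡ 3 (mod 4), so (37/111) = +(111/37).
Reduce top mod 37: now compute (0/37).
Top reduces to 0: gcd > 1, so the symbol is 0.

0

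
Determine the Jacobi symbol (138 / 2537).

Pull out 2: since 2537 ≡ 1 (mod 8), (2/2537) = +1.
Reciprocity: 69 ≡ 1 and 2537 ≡ 1 (mod 4), so (69/2537) = +(2537/69).
Reduce top mod 69: now compute (53/69).
Reciprocity: 53 ≡ 1 and 69 ≡ 1 (mod 4), so (53/69) = +(69/53).
Reduce top mod 53: now compute (16/53).
Pull out 2^4: since 53 ≡ 5 (mod 8), (2/53) = -1, so (2/53)^4 = +1.
Reached (1/53) = 1. Collecting the sign flips along the way, the symbol is +1.

1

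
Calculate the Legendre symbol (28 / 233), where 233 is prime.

Pull out 2^2: since 233 ≡ 1 (mod 8), (2/233) = +1, so (2/233)^2 = +1.
Reciprocity: 7 ≡ 3 and 233 ≡ 1 (mod 4), so (7/233) = +(233/7).
Reduce top mod 7: now compute (2/7).
Pull out 2: since 7 ≡ 7 (mod 8), (2/7) = +1.
Reached (1/7) = 1. Collecting the sign flips along the way, the symbol is +1.

1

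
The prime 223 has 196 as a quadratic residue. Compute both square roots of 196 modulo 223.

14, 209

Since 223 ≡ 3 (mod 4), a square root of 196 is 196^((223+1)/4) = 196^56 mod 223.
Repeated squaring: 196^2≡60, 196^4≡32, 196^8≡132, 196^16≡30, 196^32≡8 (mod 223).
196^56 = 196^(32+16+8) ≡ 14 (mod 223).
Check: 14² = 196 ≡ 196 (mod 223). The two roots are 14 and 209.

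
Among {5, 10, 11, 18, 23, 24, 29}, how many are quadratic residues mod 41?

(5/41) = +1 → QR.
(10/41) = +1 → QR.
(11/41) = -1 → non-residue.
(18/41) = +1 → QR.
(23/41) = +1 → QR.
(24/41) = -1 → non-residue.
(29/41) = -1 → non-residue.
Total quadratic residues among the 7: 4.

4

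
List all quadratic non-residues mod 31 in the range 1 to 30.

Square k = 1,…,15 (k and 31−k give the same square):
1²=1, 2²=4, 3²=9, 4²=16, 5²=25, 6²≡5, 7²≡18, 8²≡2, 9²≡19, 10²≡7, 11²≡28, 12²≡20, 13²≡14, 14²≡10, 15²≡8 (mod 31).
The residues are {1, 2, 4, 5, 7, 8, 9, 10, 14, 16, 18, 19, 20, 25, 28}; the non-residues are the remaining 15 nonzero classes.

3,6,11,12,13,15,17,21,22,23,24,26,27,29,30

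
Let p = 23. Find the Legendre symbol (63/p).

-1

Euler's criterion: (63/23) ≡ 17^11 (mod 23).
17^2 ≡ 13 (mod 23)
17^4 ≡ 8 (mod 23)
17^8 ≡ 18 (mod 23)
17^11 = 17^(8+2+1) ≡ 22 (mod 23).
Result is 22 ≡ −1, so (63/23) = −1.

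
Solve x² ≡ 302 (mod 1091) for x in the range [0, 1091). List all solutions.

Since 1091 ≡ 3 (mod 4), a square root of 302 is 302^((1091+1)/4) = 302^273 mod 1091.
Repeated squaring: 302^2≡651, 302^4≡493, 302^8≡847, 302^16≡622, 302^32≡670, 302^64≡499, 302^128≡253, 302^256≡731 (mod 1091).
302^273 = 302^(256+16+1) ≡ 704 (mod 1091).
Check: 704² = 495616 ≡ 302 (mod 1091). The two roots are 387 and 704.

387, 704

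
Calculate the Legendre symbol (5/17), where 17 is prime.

Reciprocity: 5 ≡ 1 and 17 ≡ 1 (mod 4), so (5/17) = +(17/5).
Reduce top mod 5: now compute (2/5).
Pull out 2: since 5 ≡ 5 (mod 8), (2/5) = -1.
Reached (1/5) = 1. Collecting the sign flips along the way, the symbol is -1.

-1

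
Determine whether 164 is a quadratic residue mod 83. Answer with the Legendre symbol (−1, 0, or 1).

First reduce: 164 ≡ 81 (mod 83).
Reciprocity: 81 ≡ 1 and 83 ≡ 3 (mod 4), so (81/83) = +(83/81).
Reduce top mod 81: now compute (2/81).
Pull out 2: since 81 ≡ 1 (mod 8), (2/81) = +1.
Reached (1/81) = 1. Collecting the sign flips along the way, the symbol is +1.

1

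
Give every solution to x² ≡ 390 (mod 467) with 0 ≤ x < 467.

Since 467 ≡ 3 (mod 4), a square root of 390 is 390^((467+1)/4) = 390^117 mod 467.
Repeated squaring: 390^2≡325, 390^4≡83, 390^8≡351, 390^16≡380, 390^32≡97, 390^64≡69 (mod 467).
390^117 = 390^(64+32+16+4+1) ≡ 120 (mod 467).
Check: 120² = 14400 ≡ 390 (mod 467). The two roots are 120 and 347.

120, 347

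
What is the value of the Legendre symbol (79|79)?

0

First reduce: 79 ≡ 0 (mod 79).
Top reduces to 0: gcd > 1, so the symbol is 0.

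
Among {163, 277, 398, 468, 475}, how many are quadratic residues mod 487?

(163/487) = -1 → non-residue.
(277/487) = +1 → QR.
(398/487) = -1 → non-residue.
(468/487) = -1 → non-residue.
(475/487) = +1 → QR.
Total quadratic residues among the 5: 2.

2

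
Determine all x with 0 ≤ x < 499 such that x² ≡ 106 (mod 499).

Since 499 ≡ 3 (mod 4), a square root of 106 is 106^((499+1)/4) = 106^125 mod 499.
Repeated squaring: 106^2≡258, 106^4≡197, 106^8≡386, 106^16≡294, 106^32≡109, 106^64≡404 (mod 499).
106^125 = 106^(64+32+16+8+4+1) ≡ 51 (mod 499).
Check: 51² = 2601 ≡ 106 (mod 499). The two roots are 51 and 448.

51, 448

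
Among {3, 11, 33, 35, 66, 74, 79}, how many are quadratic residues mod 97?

(3/97) = +1 → QR.
(11/97) = +1 → QR.
(33/97) = +1 → QR.
(35/97) = +1 → QR.
(66/97) = +1 → QR.
(74/97) = -1 → non-residue.
(79/97) = +1 → QR.
Total quadratic residues among the 7: 6.

6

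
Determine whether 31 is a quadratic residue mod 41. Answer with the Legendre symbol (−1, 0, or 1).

1

Reciprocity: 31 ≡ 3 and 41 ≡ 1 (mod 4), so (31/41) = +(41/31).
Reduce top mod 31: now compute (10/31).
Pull out 2: since 31 ≡ 7 (mod 8), (2/31) = +1.
Reciprocity: 5 ≡ 1 and 31 ≡ 3 (mod 4), so (5/31) = +(31/5).
Reduce top mod 5: now compute (1/5).
Reached (1/5) = 1. Collecting the sign flips along the way, the symbol is +1.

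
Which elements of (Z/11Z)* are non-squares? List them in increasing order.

2,6,7,8,10

Square k = 1,…,5 (k and 11−k give the same square):
1²=1, 2²=4, 3²=9, 4²≡5, 5²≡3 (mod 11).
The residues are {1, 3, 4, 5, 9}; the non-residues are the remaining 5 nonzero classes.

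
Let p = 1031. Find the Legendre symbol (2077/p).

Euler's criterion: (2077/1031) ≡ 15^515 (mod 1031).
15^2 ≡ 225 (mod 1031)
15^4 ≡ 106 (mod 1031)
15^8 ≡ 926 (mod 1031)
15^16 ≡ 715 (mod 1031)
15^32 ≡ 880 (mod 1031)
15^64 ≡ 119 (mod 1031)
15^128 ≡ 758 (mod 1031)
15^256 ≡ 297 (mod 1031)
15^512 ≡ 574 (mod 1031)
15^515 = 15^(512+2+1) ≡ 1 (mod 1031).
Result is 1, so (2077/1031) = 1.

1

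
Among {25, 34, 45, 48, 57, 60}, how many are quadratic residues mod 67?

(25/67) = +1 → QR.
(34/67) = -1 → non-residue.
(45/67) = -1 → non-residue.
(48/67) = -1 → non-residue.
(57/67) = -1 → non-residue.
(60/67) = +1 → QR.
Total quadratic residues among the 6: 2.

2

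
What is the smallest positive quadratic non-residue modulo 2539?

2

(2/2539) = −1, so 2 is the smallest positive non-residue mod 2539.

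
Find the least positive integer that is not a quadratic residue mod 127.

3

(2/127) = +1, so 2 is a residue.
(3/127) = −1, so 3 is the smallest positive non-residue mod 127.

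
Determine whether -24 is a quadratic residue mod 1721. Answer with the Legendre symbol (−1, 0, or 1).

First reduce: -24 ≡ 1697 (mod 1721).
Reciprocity: 1697 ≡ 1 and 1721 ≡ 1 (mod 4), so (1697/1721) = +(1721/1697).
Reduce top mod 1697: now compute (24/1697).
Pull out 2^3: since 1697 ≡ 1 (mod 8), (2/1697) = +1, so (2/1697)^3 = +1.
Reciprocity: 3 ≡ 3 and 1697 ≡ 1 (mod 4), so (3/1697) = +(1697/3).
Reduce top mod 3: now compute (2/3).
Pull out 2: since 3 ≡ 3 (mod 8), (2/3) = -1.
Reached (1/3) = 1. Collecting the sign flips along the way, the symbol is -1.

-1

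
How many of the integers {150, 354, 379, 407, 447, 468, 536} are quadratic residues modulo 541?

(150/541) = -1 → non-residue.
(354/541) = +1 → QR.
(379/541) = -1 → non-residue.
(407/541) = +1 → QR.
(447/541) = -1 → non-residue.
(468/541) = -1 → non-residue.
(536/541) = +1 → QR.
Total quadratic residues among the 7: 3.

3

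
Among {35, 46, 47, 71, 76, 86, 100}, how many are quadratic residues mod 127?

5

(35/127) = +1 → QR.
(46/127) = -1 → non-residue.
(47/127) = +1 → QR.
(71/127) = +1 → QR.
(76/127) = +1 → QR.
(86/127) = -1 → non-residue.
(100/127) = +1 → QR.
Total quadratic residues among the 7: 5.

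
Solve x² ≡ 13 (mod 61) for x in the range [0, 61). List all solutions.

14, 47

61 ≡ 1 (mod 4), so we find a root by search.
Trying successive values, 14² = 196 ≡ 13 (mod 61). The other root is 61 − 14 = 47.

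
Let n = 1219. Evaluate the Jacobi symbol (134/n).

-1

Pull out 2: since 1219 ≡ 3 (mod 8), (2/1219) = -1.
Reciprocity: 67 ≡ 3 and 1219 ≡ 3 (mod 4), so (67/1219) = −(1219/67).
Reduce top mod 67: now compute (13/67).
Reciprocity: 13 ≡ 1 and 67 ≡ 3 (mod 4), so (13/67) = +(67/13).
Reduce top mod 13: now compute (2/13).
Pull out 2: since 13 ≡ 5 (mod 8), (2/13) = -1.
Reached (1/13) = 1. Collecting the sign flips along the way, the symbol is -1.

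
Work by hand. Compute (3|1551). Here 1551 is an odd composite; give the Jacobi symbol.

Reciprocity: 3 ≡ 3 and 1551 ≡ 3 (mod 4), so (3/1551) = −(1551/3).
Reduce top mod 3: now compute (0/3).
Top reduces to 0: gcd > 1, so the symbol is 0.

0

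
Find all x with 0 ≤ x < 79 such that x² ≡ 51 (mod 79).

29, 50

Since 79 ≡ 3 (mod 4), a square root of 51 is 51^((79+1)/4) = 51^20 mod 79.
Repeated squaring: 51^2≡73, 51^4≡36, 51^8≡32, 51^16≡76 (mod 79).
51^20 = 51^(16+4) ≡ 50 (mod 79).
Check: 50² = 2500 ≡ 51 (mod 79). The two roots are 29 and 50.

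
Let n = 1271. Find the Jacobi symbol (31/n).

0

Reciprocity: 31 ≡ 3 and 1271 ≡ 3 (mod 4), so (31/1271) = −(1271/31).
Reduce top mod 31: now compute (0/31).
Top reduces to 0: gcd > 1, so the symbol is 0.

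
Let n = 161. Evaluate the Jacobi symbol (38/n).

Pull out 2: since 161 ≡ 1 (mod 8), (2/161) = +1.
Reciprocity: 19 ≡ 3 and 161 ≡ 1 (mod 4), so (19/161) = +(161/19).
Reduce top mod 19: now compute (9/19).
Reciprocity: 9 ≡ 1 and 19 ≡ 3 (mod 4), so (9/19) = +(19/9).
Reduce top mod 9: now compute (1/9).
Reached (1/9) = 1. Collecting the sign flips along the way, the symbol is +1.

1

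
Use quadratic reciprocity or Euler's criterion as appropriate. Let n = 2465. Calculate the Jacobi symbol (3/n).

-1

Reciprocity: 3 ≡ 3 and 2465 ≡ 1 (mod 4), so (3/2465) = +(2465/3).
Reduce top mod 3: now compute (2/3).
Pull out 2: since 3 ≡ 3 (mod 8), (2/3) = -1.
Reached (1/3) = 1. Collecting the sign flips along the way, the symbol is -1.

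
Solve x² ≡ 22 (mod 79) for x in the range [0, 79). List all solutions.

Since 79 ≡ 3 (mod 4), a square root of 22 is 22^((79+1)/4) = 22^20 mod 79.
Repeated squaring: 22^2≡10, 22^4≡21, 22^8≡46, 22^16≡62 (mod 79).
22^20 = 22^(16+4) ≡ 38 (mod 79).
Check: 38² = 1444 ≡ 22 (mod 79). The two roots are 38 and 41.

38, 41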